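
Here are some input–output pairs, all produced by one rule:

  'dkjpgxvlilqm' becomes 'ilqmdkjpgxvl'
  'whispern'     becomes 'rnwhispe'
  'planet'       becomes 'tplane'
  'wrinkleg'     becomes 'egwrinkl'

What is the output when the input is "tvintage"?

The transformation: swap the front and back halves of the string, then move the first 2 characters to the end (rotate left by 2).
Applying both steps to "tvintage": "tagetvin", then "getvinta".

getvinta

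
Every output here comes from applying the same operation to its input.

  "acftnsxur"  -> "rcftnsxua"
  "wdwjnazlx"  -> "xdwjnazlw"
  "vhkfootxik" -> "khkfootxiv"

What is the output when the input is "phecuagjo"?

ohecuagjp

The rule is to swap the first and last characters.
So "phecuagjo" becomes "ohecuagjp".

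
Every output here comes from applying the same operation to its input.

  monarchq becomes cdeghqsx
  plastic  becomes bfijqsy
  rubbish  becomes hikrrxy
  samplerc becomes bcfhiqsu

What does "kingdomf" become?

acdetvwy

Each output is the input with this applied: shift every letter 10 places backward in the alphabet (wrapping around), then sort the characters into alphabetical order.
On "kingdomf": the first step gives "aydwtecv", and the second then gives "acdetvwy".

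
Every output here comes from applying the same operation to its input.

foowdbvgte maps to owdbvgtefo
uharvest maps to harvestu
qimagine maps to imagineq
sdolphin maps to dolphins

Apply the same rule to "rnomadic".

The transformation: move the last 3 characters to the front (rotate right by 3), then swap the front and back halves of the string.
"rnomadic" → "dicrnoma" → "nomadicr".
(Check on "foowdbvgte": → "gtefoowdbv" → "owdbvgtefo" ✓)

nomadicr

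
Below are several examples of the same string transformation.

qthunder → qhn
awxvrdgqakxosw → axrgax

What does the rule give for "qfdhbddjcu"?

qdbd

The rule is to keep every other character starting from the first (positions 1st, 3rd, 5th, ...), then delete the last character.
Working it through for "qfdhbddjcu": intermediate "qdbdc", final "qdbd".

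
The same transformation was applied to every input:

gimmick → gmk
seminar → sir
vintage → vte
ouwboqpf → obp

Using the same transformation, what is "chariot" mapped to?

Rule — keep one character in every 3, starting at position 1 (positions 1st, 4th, 7th, ...).
Doing the same to "chariot": "crt".

crt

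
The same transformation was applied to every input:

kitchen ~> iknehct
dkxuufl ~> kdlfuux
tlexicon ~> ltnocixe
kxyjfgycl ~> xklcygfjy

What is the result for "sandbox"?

asxobdn

What's happening: move the first 2 characters to the end (rotate left by 2), then reverse the string.
Applying both steps to "sandbox": "ndboxsa", then "asxobdn".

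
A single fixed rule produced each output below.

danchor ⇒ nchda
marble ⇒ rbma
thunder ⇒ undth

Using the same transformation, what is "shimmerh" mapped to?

immesh

Looking at the pairs, the operation is to delete the last 2 characters, then move the first 2 characters to the end (rotate left by 2).
On "shimmerh" that produces "immesh".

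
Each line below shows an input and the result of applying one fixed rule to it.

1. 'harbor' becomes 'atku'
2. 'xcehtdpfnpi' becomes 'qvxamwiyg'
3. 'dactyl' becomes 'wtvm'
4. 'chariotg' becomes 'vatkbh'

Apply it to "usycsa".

Rule — shift every letter 7 places backward in the alphabet (wrapping around), then delete the last 2 characters.
For "usycsa", step one produces "nlrvlt"; step two turns that into "nlrv".

nlrv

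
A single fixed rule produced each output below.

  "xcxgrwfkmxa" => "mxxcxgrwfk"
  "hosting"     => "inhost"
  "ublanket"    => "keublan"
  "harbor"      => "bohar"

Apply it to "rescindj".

In each case the input is transformed by: delete the last character, then move the last 2 characters to the front (rotate right by 2).
Applying both steps to "rescindj": "rescind", then "ndresci".
(Check on "xcxgrwfkmxa": → "xcxgrwfkmx" → "mxxcxgrwfk" ✓)

ndresci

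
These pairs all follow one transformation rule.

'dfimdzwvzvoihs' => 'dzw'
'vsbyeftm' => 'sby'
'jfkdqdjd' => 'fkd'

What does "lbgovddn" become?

The pattern: swap the front and back halves of the string, then keep only the last 3 characters.
Starting from "lbgovddn": after the first operation, "vddnlbgo"; after the second, "bgo".

bgo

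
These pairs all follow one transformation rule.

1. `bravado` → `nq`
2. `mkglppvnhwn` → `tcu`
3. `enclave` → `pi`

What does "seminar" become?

The rule is to shift every letter 13 places forward in the alphabet (wrapping around) — i.e. ROT13, then keep one character in every 3, starting at position 3 (positions 3rd, 6th, 9th, ...).
Working it through for "seminar": intermediate "frzvane", final "zn".

zn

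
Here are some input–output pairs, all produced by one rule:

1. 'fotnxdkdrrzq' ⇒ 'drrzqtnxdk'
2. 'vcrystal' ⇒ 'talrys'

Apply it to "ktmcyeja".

ejamcy

The pattern: delete the first 2 characters, then swap the front and back halves of the string.
Starting from "ktmcyeja": after the first operation, "mcyeja"; after the second, "ejamcy".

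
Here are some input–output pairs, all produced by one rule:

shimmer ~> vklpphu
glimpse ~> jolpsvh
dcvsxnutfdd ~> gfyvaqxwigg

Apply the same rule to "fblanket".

What's happening: shift every letter 3 places forward in the alphabet (wrapping around).
"fblanket" → "ieodqnhw".

ieodqnhw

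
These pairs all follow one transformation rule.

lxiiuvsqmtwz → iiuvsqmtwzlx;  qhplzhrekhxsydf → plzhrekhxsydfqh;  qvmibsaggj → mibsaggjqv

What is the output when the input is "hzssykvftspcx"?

The transformation: move the first 2 characters to the end (rotate left by 2).
"hzssykvftspcx" → "ssykvftspcxhz".

ssykvftspcxhz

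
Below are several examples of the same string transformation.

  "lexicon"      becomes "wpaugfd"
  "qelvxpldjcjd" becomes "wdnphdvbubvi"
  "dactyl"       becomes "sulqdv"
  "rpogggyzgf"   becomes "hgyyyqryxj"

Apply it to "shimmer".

zaeewjk

The transformation: shift every letter 8 places backward in the alphabet (wrapping around), then move the first character to the end.
"shimmer" → "kzaeewj" → "zaeewjk".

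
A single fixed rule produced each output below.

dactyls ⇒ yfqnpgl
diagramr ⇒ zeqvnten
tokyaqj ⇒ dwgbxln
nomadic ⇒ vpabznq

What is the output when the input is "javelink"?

axwniryv

The rule is to move the last 2 characters to the front (rotate right by 2), then shift every letter 13 places forward in the alphabet (wrapping around) — i.e. ROT13.
For "javelink", step one produces "nkjaveli"; step two turns that into "axwniryv".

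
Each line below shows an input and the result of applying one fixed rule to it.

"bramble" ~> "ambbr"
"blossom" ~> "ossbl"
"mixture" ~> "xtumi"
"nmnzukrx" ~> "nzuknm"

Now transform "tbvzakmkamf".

vzakmkatb

What's happening: delete the last 2 characters, then move the first 2 characters to the end (rotate left by 2).
Doing the same to "tbvzakmkamf": "vzakmkatb".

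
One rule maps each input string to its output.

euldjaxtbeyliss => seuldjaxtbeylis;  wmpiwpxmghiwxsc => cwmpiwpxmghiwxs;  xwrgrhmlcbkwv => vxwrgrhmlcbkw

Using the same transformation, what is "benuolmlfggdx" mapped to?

The rule is to move the last character to the front.
Applying that to "benuolmlfggdx" gives "xbenuolmlfggd".

xbenuolmlfggd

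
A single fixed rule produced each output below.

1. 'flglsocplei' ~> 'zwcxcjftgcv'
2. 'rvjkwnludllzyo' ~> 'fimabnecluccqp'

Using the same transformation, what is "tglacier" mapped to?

Each output is the input with this applied: move the last character to the front, then shift every letter 9 places backward in the alphabet (wrapping around).
For "tglacier", step one produces "rtglacie"; step two turns that into "ikxcrtzv".

ikxcrtzv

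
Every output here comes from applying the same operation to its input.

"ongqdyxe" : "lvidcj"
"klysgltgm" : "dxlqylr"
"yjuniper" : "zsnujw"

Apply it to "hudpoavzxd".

iutfaeci

In each case the input is transformed by: shift every letter 5 places forward in the alphabet (wrapping around), then delete the first 2 characters.
For "hudpoavzxd", step one produces "mziutfaeci"; step two turns that into "iutfaeci".
(Check on "yjuniper": → "dozsnujw" → "zsnujw" ✓)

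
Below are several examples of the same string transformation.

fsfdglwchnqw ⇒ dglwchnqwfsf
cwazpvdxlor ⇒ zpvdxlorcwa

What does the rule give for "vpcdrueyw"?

drueywvpc

The rule is to move the first 3 characters to the end (rotate left by 3).
"vpcdrueyw" → "drueywvpc".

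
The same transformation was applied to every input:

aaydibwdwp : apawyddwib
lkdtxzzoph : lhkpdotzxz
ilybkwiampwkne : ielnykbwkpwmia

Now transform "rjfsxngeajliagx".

rxjgfasixlnjgae

What's happening: take characters alternately from the front and the back (1st, last, 2nd, 2nd-last, ...).
Doing the same to "rjfsxngeajliagx": "rxjgfasixlnjgae".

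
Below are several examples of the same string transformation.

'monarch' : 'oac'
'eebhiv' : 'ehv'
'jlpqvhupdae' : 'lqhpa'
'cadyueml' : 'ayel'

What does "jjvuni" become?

In each case the input is transformed by: keep every other character starting from the second (positions 2nd, 4th, 6th, ...).
"jjvuni" → "jui".

jui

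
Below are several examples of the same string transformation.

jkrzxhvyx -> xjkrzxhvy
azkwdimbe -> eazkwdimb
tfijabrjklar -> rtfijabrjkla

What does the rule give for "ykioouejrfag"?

gykioouejrfa

The rule is to move the last character to the front.
On "ykioouejrfag" that produces "gykioouejrfa".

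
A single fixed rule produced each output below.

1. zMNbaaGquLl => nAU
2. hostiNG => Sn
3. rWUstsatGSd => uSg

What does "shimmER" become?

The pattern: keep one character in every 3, starting at position 3 (positions 3rd, 6th, 9th, ...), then flip the case of every letter.
"shimmER" → "Ie".

Ie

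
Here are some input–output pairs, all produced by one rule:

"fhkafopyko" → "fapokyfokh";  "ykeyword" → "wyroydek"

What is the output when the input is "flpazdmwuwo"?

zamduwowlfp

Each output is the input with this applied: move the first 3 characters to the end (rotate left by 3), then swap each adjacent pair of characters (1↔2, 3↔4, ...).
Working it through for "flpazdmwuwo": intermediate "azdmwuwoflp", final "zamduwowlfp".
(Check on "fhkafopyko": → "afopykofhk" → "fapokyfokh" ✓)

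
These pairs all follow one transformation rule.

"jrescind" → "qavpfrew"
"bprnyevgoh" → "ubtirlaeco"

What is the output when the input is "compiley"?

lryvczbp

Each output is the input with this applied: reverse the string, then shift every letter 13 places forward in the alphabet (wrapping around) — i.e. ROT13.
On "compiley": the first step gives "yelipmoc", and the second then gives "lryvczbp".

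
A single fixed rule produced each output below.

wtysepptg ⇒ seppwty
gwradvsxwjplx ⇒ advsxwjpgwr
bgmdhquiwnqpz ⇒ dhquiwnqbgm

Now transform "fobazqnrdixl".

azqnrdifob

In each case the input is transformed by: delete the last 2 characters, then move the first 3 characters to the end (rotate left by 3).
Starting from "fobazqnrdixl": after the first operation, "fobazqnrdi"; after the second, "azqnrdifob".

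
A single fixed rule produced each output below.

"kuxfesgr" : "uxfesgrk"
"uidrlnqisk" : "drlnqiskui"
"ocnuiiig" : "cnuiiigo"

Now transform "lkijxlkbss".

ijxlkbsslk

The rule is to move the last 3 characters to the front (rotate right by 3), then swap the front and back halves of the string.
Doing the same to "lkijxlkbss": "ijxlkbsslk".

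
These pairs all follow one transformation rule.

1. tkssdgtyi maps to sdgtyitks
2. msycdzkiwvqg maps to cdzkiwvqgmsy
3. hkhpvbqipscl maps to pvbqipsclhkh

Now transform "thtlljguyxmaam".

The transformation: move the first 3 characters to the end (rotate left by 3).
"thtlljguyxmaam" → "lljguyxmaamtht".

lljguyxmaamtht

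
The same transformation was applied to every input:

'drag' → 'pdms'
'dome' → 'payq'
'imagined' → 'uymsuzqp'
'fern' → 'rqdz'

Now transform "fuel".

rgqx

The rule is to shift every letter 12 places forward in the alphabet (wrapping around).
Doing the same to "fuel": "rgqx".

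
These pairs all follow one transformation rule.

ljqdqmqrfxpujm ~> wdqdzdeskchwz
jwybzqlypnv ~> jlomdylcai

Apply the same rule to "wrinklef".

The pattern: shift every letter 13 places forward in the alphabet (wrapping around) — i.e. ROT13, then delete the first character.
Applying both steps to "wrinklef": "jevaxyrs", then "evaxyrs".

evaxyrs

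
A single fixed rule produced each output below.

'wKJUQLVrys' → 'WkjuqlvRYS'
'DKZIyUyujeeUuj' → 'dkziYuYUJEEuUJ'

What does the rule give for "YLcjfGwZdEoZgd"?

In each case the input is transformed by: flip the case of every letter.
So "YLcjfGwZdEoZgd" becomes "ylCJFgWzDeOzGD".

ylCJFgWzDeOzGD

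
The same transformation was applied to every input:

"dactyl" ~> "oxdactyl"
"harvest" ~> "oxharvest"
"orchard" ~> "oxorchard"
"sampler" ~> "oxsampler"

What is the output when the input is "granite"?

Rule — prepend "ox".
On "granite" that produces "oxgranite".

oxgranite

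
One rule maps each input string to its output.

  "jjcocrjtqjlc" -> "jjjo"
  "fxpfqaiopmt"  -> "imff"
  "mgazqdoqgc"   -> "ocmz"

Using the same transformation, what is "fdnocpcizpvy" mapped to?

In each case the input is transformed by: keep one character in every 3, starting at position 1 (positions 1st, 4th, 7th, ...), then move the first 2 characters to the end (rotate left by 2).
"fdnocpcizpvy" → "focp" → "cpfo".
(Check on "fxpfqaiopmt": → "ffim" → "imff" ✓)

cpfo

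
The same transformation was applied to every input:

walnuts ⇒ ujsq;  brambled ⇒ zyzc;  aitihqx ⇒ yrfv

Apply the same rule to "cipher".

Rule — keep every other character starting from the first (positions 1st, 3rd, 5th, ...), then shift every letter 2 places backward in the alphabet (wrapping around).
Applying both steps to "cipher": "cpe", then "anc".

anc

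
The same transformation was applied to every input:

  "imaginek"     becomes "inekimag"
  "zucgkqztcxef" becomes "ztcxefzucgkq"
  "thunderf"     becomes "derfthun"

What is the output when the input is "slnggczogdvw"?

zogdvwslnggc

The rule is to swap the front and back halves of the string.
On "slnggczogdvw" that produces "zogdvwslnggc".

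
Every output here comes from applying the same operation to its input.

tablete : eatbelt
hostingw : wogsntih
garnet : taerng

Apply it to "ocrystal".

In each case the input is transformed by: take characters alternately from the front and the back (1st, last, 2nd, 2nd-last, ...), then move the first character to the end.
For "ocrystal", step one produces "olcartys"; step two turns that into "lcartyso".

lcartyso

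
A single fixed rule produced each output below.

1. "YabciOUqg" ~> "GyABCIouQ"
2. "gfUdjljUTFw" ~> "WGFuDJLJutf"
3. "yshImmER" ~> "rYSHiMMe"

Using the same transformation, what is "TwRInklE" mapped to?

In each case the input is transformed by: move the last character to the front, then flip the case of every letter.
"TwRInklE" → "etWriNKL".

etWriNKL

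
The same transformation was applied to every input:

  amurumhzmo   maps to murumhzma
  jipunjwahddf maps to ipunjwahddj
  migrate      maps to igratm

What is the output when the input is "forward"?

Rule — delete the last character, then move the first character to the end.
On "forward": the first step gives "forwar", and the second then gives "orwarf".

orwarf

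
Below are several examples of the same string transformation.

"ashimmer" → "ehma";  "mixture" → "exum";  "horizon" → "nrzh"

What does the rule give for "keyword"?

In each case the input is transformed by: keep every other character starting from the first (positions 1st, 3rd, 5th, ...), then swap the first and last characters.
Working it through for "keyword": intermediate "kyod", final "dyok".
(Check on "horizon": → "hrzn" → "nrzh" ✓)

dyok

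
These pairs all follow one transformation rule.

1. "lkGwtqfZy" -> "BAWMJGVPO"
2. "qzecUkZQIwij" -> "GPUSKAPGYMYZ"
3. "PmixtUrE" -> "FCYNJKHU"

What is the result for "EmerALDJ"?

UCUHQBTZ

What's happening: shift every letter 10 places backward in the alphabet (wrapping around), then convert every letter to uppercase.
Starting from "EmerALDJ": after the first operation, "UcuhQBTZ"; after the second, "UCUHQBTZ".
(Check on "qzecUkZQIwij": → "gpusKaPGYmyz" → "GPUSKAPGYMYZ" ✓)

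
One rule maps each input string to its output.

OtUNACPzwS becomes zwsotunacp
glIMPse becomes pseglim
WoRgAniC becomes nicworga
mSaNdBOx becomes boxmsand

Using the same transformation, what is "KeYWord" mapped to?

ordkeyw

What's happening: move the last 3 characters to the front (rotate right by 3), then convert every letter to lowercase.
Starting from "KeYWord": after the first operation, "ordKeYW"; after the second, "ordkeyw".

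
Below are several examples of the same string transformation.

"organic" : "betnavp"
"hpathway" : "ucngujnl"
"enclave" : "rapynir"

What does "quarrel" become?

In each case the input is transformed by: shift every letter 13 places forward in the alphabet (wrapping around) — i.e. ROT13.
So "quarrel" becomes "dhneery".

dhneery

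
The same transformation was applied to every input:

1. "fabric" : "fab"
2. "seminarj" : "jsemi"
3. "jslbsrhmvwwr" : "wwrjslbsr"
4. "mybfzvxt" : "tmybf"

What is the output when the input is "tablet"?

tab

Each output is the input with this applied: swap the front and back halves of the string, then delete the first 3 characters.
For "tablet", step one produces "lettab"; step two turns that into "tab".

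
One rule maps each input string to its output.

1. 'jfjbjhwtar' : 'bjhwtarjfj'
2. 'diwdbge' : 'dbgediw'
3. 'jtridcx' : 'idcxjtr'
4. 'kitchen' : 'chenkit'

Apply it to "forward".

wardfor

The transformation: move the first 3 characters to the end (rotate left by 3).
So "forward" becomes "wardfor".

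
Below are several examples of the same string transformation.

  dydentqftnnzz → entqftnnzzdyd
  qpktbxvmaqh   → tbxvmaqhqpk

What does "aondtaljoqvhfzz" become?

Looking at the pairs, the operation is to move the first 3 characters to the end (rotate left by 3).
Doing the same to "aondtaljoqvhfzz": "dtaljoqvhfzzaon".

dtaljoqvhfzzaon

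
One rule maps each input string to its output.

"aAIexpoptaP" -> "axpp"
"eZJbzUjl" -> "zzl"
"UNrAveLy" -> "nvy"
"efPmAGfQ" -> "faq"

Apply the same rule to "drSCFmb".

The transformation: keep one character in every 3, starting at position 2 (positions 2nd, 5th, 8th, ...), then convert every letter to lowercase.
Starting from "drSCFmb": after the first operation, "rF"; after the second, "rf".

rf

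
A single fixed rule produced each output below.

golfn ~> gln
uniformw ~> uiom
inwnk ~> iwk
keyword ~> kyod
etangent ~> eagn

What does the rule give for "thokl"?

Looking at the pairs, the operation is to keep every other character starting from the first (positions 1st, 3rd, 5th, ...).
Applying that to "thokl" gives "tol".

tol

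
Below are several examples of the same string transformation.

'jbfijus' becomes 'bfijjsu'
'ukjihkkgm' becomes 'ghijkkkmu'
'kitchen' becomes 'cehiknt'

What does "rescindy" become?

cdeinrsy

Looking at the pairs, the operation is to sort the characters into alphabetical order.
Applying that to "rescindy" gives "cdeinrsy".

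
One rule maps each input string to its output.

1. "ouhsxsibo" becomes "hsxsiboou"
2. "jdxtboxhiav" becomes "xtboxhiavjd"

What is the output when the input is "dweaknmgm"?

Looking at the pairs, the operation is to move the first 2 characters to the end (rotate left by 2).
So "dweaknmgm" becomes "eaknmgmdw".

eaknmgmdw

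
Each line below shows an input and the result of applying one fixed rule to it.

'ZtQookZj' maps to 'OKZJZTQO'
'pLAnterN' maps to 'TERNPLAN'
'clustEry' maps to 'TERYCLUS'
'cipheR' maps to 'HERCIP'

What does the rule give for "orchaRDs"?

ARDSORCH

In each case the input is transformed by: swap the front and back halves of the string, then convert every letter to uppercase.
Applying both steps to "orchaRDs": "aRDsorch", then "ARDSORCH".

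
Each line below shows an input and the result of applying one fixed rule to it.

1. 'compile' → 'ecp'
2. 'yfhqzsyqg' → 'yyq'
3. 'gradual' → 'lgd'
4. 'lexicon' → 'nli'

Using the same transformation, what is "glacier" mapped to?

Each output is the input with this applied: keep one character in every 3, starting at position 1 (positions 1st, 4th, 7th, ...), then move the last character to the front.
On "glacier": the first step gives "gcr", and the second then gives "rgc".

rgc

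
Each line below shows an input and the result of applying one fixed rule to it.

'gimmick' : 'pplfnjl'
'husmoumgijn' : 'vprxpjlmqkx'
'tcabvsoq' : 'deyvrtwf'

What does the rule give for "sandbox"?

qgeravd

The transformation: shift every letter 3 places forward in the alphabet (wrapping around), then move the first 2 characters to the end (rotate left by 2).
Working it through for "sandbox": intermediate "vdqgera", final "qgeravd".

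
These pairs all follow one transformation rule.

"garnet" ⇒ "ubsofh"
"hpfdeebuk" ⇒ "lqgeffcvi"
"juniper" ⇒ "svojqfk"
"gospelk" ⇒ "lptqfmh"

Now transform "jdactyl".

Rule — swap the first and last characters, then shift every letter 1 place forward in the alphabet (wrapping around).
For "jdactyl" the result is "mebduzk".

mebduzk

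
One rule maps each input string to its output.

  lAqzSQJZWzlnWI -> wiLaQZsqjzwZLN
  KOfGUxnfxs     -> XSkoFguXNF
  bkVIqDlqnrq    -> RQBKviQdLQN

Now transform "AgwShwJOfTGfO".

FoaGWsHWjoFtg

In each case the input is transformed by: move the last 2 characters to the front (rotate right by 2), then flip the case of every letter.
For "AgwShwJOfTGfO", step one produces "fOAgwShwJOfTG"; step two turns that into "FoaGWsHWjoFtg".
(Check on "KOfGUxnfxs": → "xsKOfGUxnf" → "XSkoFguXNF" ✓)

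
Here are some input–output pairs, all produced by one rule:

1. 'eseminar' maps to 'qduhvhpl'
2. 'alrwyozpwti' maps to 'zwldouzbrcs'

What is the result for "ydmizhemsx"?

pvabgplckh

The rule is to move the last 3 characters to the front (rotate right by 3), then shift every letter 3 places forward in the alphabet (wrapping around).
Applying both steps to "ydmizhemsx": "msxydmizhe", then "pvabgplckh".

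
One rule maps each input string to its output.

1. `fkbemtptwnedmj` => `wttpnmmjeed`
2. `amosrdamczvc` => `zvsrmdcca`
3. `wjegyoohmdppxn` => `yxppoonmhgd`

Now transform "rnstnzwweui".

zwwutnie

The transformation: delete the first 3 characters, then sort the characters into reverse alphabetical order.
"rnstnzwweui" → "tnzwweui" → "zwwutnie".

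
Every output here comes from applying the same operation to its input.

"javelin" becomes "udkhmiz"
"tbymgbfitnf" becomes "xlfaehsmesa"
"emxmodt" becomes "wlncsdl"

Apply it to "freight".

Each output is the input with this applied: shift every letter 1 place backward in the alphabet (wrapping around), then move the first 2 characters to the end (rotate left by 2).
For "freight", step one produces "eqdhfgs"; step two turns that into "dhfgseq".

dhfgseq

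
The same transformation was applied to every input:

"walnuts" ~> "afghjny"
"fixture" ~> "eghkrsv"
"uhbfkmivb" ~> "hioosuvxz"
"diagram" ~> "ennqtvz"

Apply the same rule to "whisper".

cefjruv

Rule — shift every letter 13 places forward in the alphabet (wrapping around) — i.e. ROT13, then sort the characters into alphabetical order.
On "whisper" that produces "cefjruv".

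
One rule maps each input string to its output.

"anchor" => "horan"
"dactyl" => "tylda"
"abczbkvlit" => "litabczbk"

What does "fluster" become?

terflu

Looking at the pairs, the operation is to move the last 3 characters to the front (rotate right by 3), then delete the last character.
On "fluster": the first step gives "terflus", and the second then gives "terflu".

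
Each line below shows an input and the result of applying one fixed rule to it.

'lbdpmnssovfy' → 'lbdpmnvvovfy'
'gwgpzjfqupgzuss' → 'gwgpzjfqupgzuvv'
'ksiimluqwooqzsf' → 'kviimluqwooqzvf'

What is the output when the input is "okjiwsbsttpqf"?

okjiwvbvttpqf

Each output is the input with this applied: replace every "s" with "v".
Applying that to "okjiwsbsttpqf" gives "okjiwvbvttpqf".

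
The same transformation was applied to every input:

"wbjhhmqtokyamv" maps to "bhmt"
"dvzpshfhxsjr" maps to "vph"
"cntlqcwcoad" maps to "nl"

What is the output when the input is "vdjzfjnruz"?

The rule is to keep every other character starting from the second (positions 2nd, 4th, 6th, ...), then delete the last 3 characters.
For "vdjzfjnruz", step one produces "dzjrz"; step two turns that into "dz".

dz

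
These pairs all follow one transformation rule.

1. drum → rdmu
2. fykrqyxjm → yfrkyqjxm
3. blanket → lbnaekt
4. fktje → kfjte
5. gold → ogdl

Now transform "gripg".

rgpig

Rule — swap each adjacent pair of characters (1↔2, 3↔4, ...).
Applying that to "gripg" gives "rgpig".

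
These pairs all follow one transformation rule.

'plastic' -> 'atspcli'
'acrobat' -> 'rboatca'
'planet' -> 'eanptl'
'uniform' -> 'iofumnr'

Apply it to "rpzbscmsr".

bcsrrpszm

The rule is to take characters alternately from the front and the back (1st, last, 2nd, 2nd-last, ...), then move the last 3 characters to the front (rotate right by 3).
Applying that to "rpzbscmsr" gives "bcsrrpszm".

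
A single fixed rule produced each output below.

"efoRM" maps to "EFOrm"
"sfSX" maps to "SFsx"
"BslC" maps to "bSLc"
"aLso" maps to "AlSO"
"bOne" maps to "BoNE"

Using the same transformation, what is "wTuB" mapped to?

The pattern: flip the case of every letter.
On "wTuB" that produces "WtUb".

WtUb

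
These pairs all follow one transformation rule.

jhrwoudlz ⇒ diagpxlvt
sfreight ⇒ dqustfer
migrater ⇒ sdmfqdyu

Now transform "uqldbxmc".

The rule is to move the first 2 characters to the end (rotate left by 2), then shift every letter 12 places forward in the alphabet (wrapping around).
Working it through for "uqldbxmc": intermediate "ldbxmcuq", final "xpnjyogc".

xpnjyogc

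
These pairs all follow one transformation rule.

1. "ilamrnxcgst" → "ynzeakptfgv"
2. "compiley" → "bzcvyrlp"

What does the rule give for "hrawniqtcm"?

The rule is to move the first character to the end, then shift every letter 13 places forward in the alphabet (wrapping around) — i.e. ROT13.
For "hrawniqtcm", step one produces "rawniqtcmh"; step two turns that into "enjavdgpzu".

enjavdgpzu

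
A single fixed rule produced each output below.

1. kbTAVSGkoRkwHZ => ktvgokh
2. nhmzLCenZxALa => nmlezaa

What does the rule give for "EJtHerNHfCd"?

The pattern: keep every other character starting from the first (positions 1st, 3rd, 5th, ...), then convert every letter to lowercase.
Starting from "EJtHerNHfCd": after the first operation, "EteNfd"; after the second, "etenfd".

etenfd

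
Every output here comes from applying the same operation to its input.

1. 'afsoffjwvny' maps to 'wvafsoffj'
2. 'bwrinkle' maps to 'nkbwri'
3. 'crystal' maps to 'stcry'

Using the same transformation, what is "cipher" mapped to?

The rule is to delete the last 2 characters, then move the last 2 characters to the front (rotate right by 2).
On "cipher" that produces "phci".

phci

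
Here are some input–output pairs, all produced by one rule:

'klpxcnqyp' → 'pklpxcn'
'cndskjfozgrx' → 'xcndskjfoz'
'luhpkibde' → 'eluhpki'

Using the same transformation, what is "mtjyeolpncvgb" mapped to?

Looking at the pairs, the operation is to move the last 3 characters to the front (rotate right by 3), then delete the first 2 characters.
"mtjyeolpncvgb" → "vgbmtjyeolpnc" → "bmtjyeolpnc".

bmtjyeolpnc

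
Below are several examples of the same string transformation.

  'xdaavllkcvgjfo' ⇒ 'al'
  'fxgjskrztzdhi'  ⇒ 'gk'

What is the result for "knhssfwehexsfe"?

The transformation: keep one character in every 3, starting at position 3 (positions 3rd, 6th, 9th, ...), then keep only the first 2 characters.
Working it through for "knhssfwehexsfe": intermediate "hfhs", final "hf".

hf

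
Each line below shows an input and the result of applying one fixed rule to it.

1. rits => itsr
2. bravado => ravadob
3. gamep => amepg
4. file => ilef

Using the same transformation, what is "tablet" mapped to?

ablett

The transformation: move the first character to the end.
Doing the same to "tablet": "ablett".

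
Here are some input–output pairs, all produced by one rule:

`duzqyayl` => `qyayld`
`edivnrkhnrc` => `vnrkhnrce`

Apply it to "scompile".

What's happening: move the first character to the end, then delete the first 2 characters.
Applying both steps to "scompile": "compiles", then "mpiles".

mpiles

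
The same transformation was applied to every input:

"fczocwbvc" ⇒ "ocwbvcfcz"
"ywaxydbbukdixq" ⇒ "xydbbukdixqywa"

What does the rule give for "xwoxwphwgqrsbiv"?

In each case the input is transformed by: move the first 3 characters to the end (rotate left by 3).
"xwoxwphwgqrsbiv" → "xwphwgqrsbivxwo".

xwphwgqrsbivxwo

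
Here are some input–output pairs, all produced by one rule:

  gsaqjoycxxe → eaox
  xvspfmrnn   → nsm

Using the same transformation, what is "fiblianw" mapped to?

wba

Looking at the pairs, the operation is to move the last 2 characters to the front (rotate right by 2), then keep one character in every 3, starting at position 2 (positions 2nd, 5th, 8th, ...).
On "fiblianw": the first step gives "nwfiblia", and the second then gives "wba".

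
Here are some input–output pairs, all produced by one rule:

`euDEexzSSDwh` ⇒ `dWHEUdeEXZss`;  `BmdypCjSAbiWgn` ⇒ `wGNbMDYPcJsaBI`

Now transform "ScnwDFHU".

The pattern: move the last 3 characters to the front (rotate right by 3), then flip the case of every letter.
"ScnwDFHU" → "fhusCNWd".

fhusCNWd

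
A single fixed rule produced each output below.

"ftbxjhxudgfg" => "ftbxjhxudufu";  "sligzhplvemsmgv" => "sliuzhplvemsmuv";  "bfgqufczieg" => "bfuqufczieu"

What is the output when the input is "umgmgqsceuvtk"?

umumuqsceuvtk

The transformation: replace every "g" with "u".
"umgmgqsceuvtk" → "umumuqsceuvtk".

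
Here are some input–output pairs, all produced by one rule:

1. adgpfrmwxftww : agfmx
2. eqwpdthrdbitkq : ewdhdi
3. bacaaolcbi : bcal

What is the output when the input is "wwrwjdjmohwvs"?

Rule — delete the last 3 characters, then keep every other character starting from the first (positions 1st, 3rd, 5th, ...).
Working it through for "wwrwjdjmohwvs": intermediate "wwrwjdjmoh", final "wrjjo".

wrjjo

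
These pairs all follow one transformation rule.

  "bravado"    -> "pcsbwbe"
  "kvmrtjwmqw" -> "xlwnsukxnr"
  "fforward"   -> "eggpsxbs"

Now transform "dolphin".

oepmqij

Rule — shift every letter 1 place forward in the alphabet (wrapping around), then move the last character to the front.
"dolphin" → "epmqijo" → "oepmqij".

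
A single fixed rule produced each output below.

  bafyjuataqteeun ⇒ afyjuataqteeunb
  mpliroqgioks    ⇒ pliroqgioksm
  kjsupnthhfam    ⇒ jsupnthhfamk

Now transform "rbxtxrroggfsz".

In each case the input is transformed by: move the first character to the end.
So "rbxtxrroggfsz" becomes "bxtxrroggfszr".

bxtxrroggfszr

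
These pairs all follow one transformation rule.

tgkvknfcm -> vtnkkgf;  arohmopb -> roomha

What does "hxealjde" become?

Rule — delete the last 2 characters, then sort the characters into reverse alphabetical order.
Working it through for "hxealjde": intermediate "hxealj", final "xljhea".
(Check on "tgkvknfcm": → "tgkvknf" → "vtnkkgf" ✓)

xljhea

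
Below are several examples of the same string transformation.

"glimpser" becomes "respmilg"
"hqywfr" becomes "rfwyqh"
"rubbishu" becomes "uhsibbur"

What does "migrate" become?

Rule — reverse the string.
Applying that to "migrate" gives "etargim".

etargim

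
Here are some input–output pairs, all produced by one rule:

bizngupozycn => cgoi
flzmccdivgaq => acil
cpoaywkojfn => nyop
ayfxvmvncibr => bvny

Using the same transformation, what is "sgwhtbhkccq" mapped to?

The pattern: keep one character in every 3, starting at position 2 (positions 2nd, 5th, 8th, ...), then swap the first and last characters.
On "sgwhtbhkccq" that produces "qtkg".

qtkg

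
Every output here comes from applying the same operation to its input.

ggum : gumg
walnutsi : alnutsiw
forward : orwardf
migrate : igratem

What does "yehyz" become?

The rule is to move the first character to the end.
"yehyz" → "ehyzy".

ehyzy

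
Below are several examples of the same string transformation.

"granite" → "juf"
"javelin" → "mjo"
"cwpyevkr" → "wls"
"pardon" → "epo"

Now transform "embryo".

Each output is the input with this applied: shift every letter 1 place forward in the alphabet (wrapping around), then keep only the last 3 characters.
"embryo" → "szp".

szp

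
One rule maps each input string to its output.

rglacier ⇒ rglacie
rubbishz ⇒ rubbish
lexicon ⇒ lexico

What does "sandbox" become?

sandbo

Each output is the input with this applied: delete the last character.
On "sandbox" that produces "sandbo".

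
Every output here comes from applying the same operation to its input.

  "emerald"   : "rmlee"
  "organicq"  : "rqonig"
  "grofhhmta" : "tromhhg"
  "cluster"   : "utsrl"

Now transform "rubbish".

usrih

Each output is the input with this applied: sort the characters into reverse alphabetical order, then delete the last 2 characters.
Starting from "rubbish": after the first operation, "usrihbb"; after the second, "usrih".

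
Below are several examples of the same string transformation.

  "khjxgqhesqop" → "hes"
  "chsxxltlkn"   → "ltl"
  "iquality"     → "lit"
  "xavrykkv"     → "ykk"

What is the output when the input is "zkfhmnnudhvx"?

The transformation: swap the front and back halves of the string, then keep only the first 3 characters.
Starting from "zkfhmnnudhvx": after the first operation, "nudhvxzkfhmn"; after the second, "nud".

nud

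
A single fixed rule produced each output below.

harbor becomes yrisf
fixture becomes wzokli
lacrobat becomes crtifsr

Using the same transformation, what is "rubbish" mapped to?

Rule — delete the last character, then shift every letter 9 places backward in the alphabet (wrapping around).
"rubbish" → "rubbis" → "ilsszj".
(Check on "fixture": → "fixtur" → "wzokli" ✓)

ilsszj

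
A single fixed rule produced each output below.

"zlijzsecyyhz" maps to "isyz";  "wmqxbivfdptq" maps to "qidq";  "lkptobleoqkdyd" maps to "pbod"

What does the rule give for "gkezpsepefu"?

What's happening: keep one character in every 3, starting at position 3 (positions 3rd, 6th, 9th, ...).
So "gkezpsepefu" becomes "ese".

ese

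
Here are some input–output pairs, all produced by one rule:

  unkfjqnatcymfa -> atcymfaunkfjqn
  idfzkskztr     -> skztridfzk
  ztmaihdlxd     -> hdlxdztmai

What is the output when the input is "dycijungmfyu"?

Each output is the input with this applied: swap the front and back halves of the string.
On "dycijungmfyu" that produces "ngmfyudyciju".

ngmfyudyciju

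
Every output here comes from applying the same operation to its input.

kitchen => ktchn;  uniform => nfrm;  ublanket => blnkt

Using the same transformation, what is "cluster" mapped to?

clstr

Rule — remove every vowel.
"cluster" → "clstr".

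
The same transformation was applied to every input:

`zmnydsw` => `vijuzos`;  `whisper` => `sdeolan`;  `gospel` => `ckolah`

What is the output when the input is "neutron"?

The transformation: shift every letter 4 places backward in the alphabet (wrapping around).
Applying that to "neutron" gives "jaqpnkj".

jaqpnkj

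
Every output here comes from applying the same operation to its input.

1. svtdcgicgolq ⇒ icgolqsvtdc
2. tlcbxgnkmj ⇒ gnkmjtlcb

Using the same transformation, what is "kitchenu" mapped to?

henukit

The rule is to swap the front and back halves of the string, then delete the last character.
Doing the same to "kitchenu": "henukit".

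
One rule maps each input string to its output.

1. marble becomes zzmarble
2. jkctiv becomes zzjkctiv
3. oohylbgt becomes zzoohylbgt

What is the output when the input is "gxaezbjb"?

The transformation: prepend "zz".
So "gxaezbjb" becomes "zzgxaezbjb".

zzgxaezbjb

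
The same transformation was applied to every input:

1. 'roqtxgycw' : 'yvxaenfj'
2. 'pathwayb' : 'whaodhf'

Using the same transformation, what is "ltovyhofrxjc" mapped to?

Rule — delete the last character, then shift every letter 7 places forward in the alphabet (wrapping around).
So "ltovyhofrxjc" becomes "savcfovmyeq".

savcfovmyeq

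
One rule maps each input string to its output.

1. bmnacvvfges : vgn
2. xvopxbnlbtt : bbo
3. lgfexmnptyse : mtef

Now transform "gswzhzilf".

zfw

Rule — keep one character in every 3, starting at position 3 (positions 3rd, 6th, 9th, ...), then move the first character to the end.
"gswzhzilf" → "wzf" → "zfw".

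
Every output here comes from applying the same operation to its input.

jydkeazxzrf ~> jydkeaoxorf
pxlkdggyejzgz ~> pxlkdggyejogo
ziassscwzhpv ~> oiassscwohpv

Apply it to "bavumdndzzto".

bavumdndooto

In each case the input is transformed by: replace every "z" with "o".
"bavumdndzzto" → "bavumdndooto".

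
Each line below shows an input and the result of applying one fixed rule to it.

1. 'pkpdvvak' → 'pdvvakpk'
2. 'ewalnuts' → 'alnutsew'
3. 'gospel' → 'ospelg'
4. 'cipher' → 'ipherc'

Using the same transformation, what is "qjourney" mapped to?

Rule — swap the front and back halves of the string, then move the last 2 characters to the front (rotate right by 2).
"qjourney" → "rneyqjou" → "ourneyqj".
(Check on "ewalnuts": → "nutsewal" → "alnutsew" ✓)

ourneyqj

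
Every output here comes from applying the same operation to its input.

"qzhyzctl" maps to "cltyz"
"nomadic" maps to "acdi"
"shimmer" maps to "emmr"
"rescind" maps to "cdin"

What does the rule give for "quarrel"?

Looking at the pairs, the operation is to delete the first 3 characters, then sort the characters into alphabetical order.
"quarrel" → "rrel" → "elrr".

elrr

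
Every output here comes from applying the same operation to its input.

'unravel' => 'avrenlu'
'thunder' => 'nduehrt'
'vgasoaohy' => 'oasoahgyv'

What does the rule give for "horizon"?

Each output is the input with this applied: take characters alternately from the front and the back (1st, last, 2nd, 2nd-last, ...), then reverse the string.
Working it through for "horizon": intermediate "hnoorzi", final "izroonh".

izroonh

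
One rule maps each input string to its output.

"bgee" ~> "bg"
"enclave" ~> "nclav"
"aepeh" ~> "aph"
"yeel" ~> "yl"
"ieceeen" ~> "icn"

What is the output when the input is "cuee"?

cu

The rule is to remove every "e".
For "cuee" the result is "cu".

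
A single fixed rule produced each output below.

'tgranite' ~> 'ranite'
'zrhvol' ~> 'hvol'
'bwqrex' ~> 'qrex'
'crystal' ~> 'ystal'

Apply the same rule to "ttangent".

The transformation: delete the first 2 characters.
On "ttangent" that produces "angent".

angent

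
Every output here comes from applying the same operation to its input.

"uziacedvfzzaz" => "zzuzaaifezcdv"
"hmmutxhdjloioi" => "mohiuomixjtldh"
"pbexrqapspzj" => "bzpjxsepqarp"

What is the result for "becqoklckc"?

ekbcqlccko

Rule — swap each adjacent pair of characters (1↔2, 3↔4, ...), then take characters alternately from the front and the back (1st, last, 2nd, 2nd-last, ...).
Working it through for "becqoklckc": intermediate "ebqckoclck", final "ekbcqlccko".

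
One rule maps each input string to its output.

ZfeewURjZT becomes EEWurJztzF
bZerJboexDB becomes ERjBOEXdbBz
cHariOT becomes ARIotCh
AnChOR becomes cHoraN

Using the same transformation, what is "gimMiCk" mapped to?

Looking at the pairs, the operation is to move the first 2 characters to the end (rotate left by 2), then flip the case of every letter.
On "gimMiCk": the first step gives "mMiCkgi", and the second then gives "MmIcKGI".

MmIcKGI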